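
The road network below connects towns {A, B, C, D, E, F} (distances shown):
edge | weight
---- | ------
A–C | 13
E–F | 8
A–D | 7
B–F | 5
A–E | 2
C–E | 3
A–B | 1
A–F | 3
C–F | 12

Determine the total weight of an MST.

Kruskal: consider edges lightest-first.
A–B (1): add. Components now {A,B} {C} {D} {E} {F}
A–E (2): add. Components now {A,B,E} {C} {D} {F}
A–F (3): add. Components now {A,B,E,F} {C} {D}
C–E (3): add. Components now {A,B,C,E,F} {D}
B–F (5): skip — B and F already connected.
A–D (7): add. Components now {A,B,C,D,E,F}
MST edges: A–B, A–E, A–F, C–E, A–D; total weight 1+2+3+3+7 = 16.

16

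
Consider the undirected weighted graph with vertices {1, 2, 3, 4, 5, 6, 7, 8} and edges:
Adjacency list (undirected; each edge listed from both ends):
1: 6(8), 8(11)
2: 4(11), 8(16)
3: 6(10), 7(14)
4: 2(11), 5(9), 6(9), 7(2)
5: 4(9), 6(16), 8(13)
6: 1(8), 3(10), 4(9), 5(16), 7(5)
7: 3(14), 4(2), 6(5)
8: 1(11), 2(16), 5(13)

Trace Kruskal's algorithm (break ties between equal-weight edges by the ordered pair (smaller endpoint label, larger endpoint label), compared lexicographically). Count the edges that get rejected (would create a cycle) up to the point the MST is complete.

1

Kruskal: consider edges lightest-first.
4–7 (2): add — endpoints in different components.
6–7 (5): add — endpoints in different components.
1–6 (8): add — endpoints in different components.
4–5 (9): add — endpoints in different components.
4–6 (9): skip — 4 and 6 already connected.
3–6 (10): add — endpoints in different components.
1–8 (11): add — endpoints in different components.
2–4 (11): add — endpoints in different components.
Edges rejected before the tree was complete: 1.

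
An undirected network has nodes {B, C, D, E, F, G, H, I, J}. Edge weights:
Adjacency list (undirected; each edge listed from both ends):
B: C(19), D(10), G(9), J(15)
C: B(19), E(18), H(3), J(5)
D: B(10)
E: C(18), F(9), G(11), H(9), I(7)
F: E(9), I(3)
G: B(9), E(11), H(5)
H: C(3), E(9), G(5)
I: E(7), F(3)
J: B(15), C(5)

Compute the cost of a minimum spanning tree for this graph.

Kruskal's algorithm — process edges by increasing weight (ties by edge label):
C—H (3): add — endpoints in different components.
F—I (3): add — endpoints in different components.
C—J (5): add — endpoints in different components.
G—H (5): add — endpoints in different components.
E—I (7): add — endpoints in different components.
B—G (9): add — endpoints in different components.
E—F (9): skip — E and F already connected.
E—H (9): add — endpoints in different components.
B—D (10): add — endpoints in different components.
MST edges: C—H, F—I, C—J, G—H, E—I, B—G, E—H, B—D; total weight 3+3+5+5+7+9+9+10 = 51.

51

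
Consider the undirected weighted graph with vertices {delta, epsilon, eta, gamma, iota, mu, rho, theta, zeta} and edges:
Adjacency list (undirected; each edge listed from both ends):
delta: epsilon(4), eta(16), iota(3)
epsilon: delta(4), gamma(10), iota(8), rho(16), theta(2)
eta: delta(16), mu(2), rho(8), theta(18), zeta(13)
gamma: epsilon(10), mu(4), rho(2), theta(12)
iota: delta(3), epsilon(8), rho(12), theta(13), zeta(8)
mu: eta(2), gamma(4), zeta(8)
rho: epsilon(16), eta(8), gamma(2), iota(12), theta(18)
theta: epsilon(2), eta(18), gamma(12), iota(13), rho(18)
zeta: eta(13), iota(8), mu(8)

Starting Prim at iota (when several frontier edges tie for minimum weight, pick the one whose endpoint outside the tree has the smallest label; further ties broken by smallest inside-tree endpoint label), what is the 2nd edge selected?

delta-epsilon

Prim, starting at iota.
Step 1: cheapest edge leaving the tree is delta iota (3); add delta.
Step 2: cheapest edge leaving the tree is delta epsilon (4); add epsilon.
Step 3: cheapest edge leaving the tree is epsilon theta (2); add theta.
Step 4: cheapest edge leaving the tree is iota zeta (8); add zeta.
Step 5: cheapest edge leaving the tree is mu zeta (8); add mu.
Step 6: cheapest edge leaving the tree is eta mu (2); add eta.
Step 7: cheapest edge leaving the tree is gamma mu (4); add gamma.
Step 8: cheapest edge leaving the tree is gamma rho (2); add rho.
The 2nd edge added is delta epsilon.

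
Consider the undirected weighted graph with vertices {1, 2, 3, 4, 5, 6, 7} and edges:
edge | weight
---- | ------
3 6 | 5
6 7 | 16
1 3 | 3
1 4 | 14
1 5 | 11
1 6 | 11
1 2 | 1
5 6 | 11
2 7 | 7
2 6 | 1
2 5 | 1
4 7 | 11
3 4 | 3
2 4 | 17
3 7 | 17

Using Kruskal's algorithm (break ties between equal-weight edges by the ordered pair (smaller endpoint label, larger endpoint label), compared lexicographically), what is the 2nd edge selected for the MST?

Kruskal: consider edges lightest-first.
1 2 (1): add — endpoints in different components.
2 5 (1): add — endpoints in different components.
2 6 (1): add — endpoints in different components.
1 3 (3): add — endpoints in different components.
3 4 (3): add — endpoints in different components.
3 6 (5): skip — 3 and 6 already connected.
2 7 (7): add — endpoints in different components.
The 2nd edge added is 2 5.

2-5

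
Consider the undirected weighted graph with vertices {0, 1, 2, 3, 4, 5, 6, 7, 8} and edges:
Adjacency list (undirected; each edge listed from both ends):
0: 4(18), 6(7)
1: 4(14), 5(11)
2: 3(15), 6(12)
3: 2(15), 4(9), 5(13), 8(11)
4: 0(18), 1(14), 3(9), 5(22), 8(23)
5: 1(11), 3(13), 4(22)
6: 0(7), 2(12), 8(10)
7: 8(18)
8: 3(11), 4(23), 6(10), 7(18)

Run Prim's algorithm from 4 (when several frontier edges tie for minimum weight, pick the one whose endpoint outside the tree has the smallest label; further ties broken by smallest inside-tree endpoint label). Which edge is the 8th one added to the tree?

Prim's algorithm from 4:
Step 1: frontier [3—4 9, 1—4 14, 0—4 18, 4—5 22, 4—8 23] → take 3—4 (9); add 3.
Step 2: frontier [3—8 11, 3—5 13, 2—3 15, 1—4 14, 0—4 18, 4—5 22, 4—8 23] → take 3—8 (11); add 8.
Step 3: frontier [3—5 13, 2—3 15, 1—4 14, 0—4 18, 4—5 22, 6—8 10, 7—8 18] → take 6—8 (10); add 6.
Step 4: frontier [3—5 13, 2—3 15, 1—4 14, 0—4 18, 4—5 22, 0—6 7, 2—6 12, 7—8 18] → take 0—6 (7); add 0.
Step 5: frontier [3—5 13, 2—3 15, 1—4 14, 4—5 22, 2—6 12, 7—8 18] → take 2—6 (12); add 2.
Step 6: frontier [3—5 13, 1—4 14, 4—5 22, 7—8 18] → take 3—5 (13); add 5.
Step 7: frontier [1—4 14, 1—5 11, 7—8 18] → take 1—5 (11); add 1.
Step 8: frontier [7—8 18] → take 7—8 (18); add 7.
The 8th edge added is 7—8.

7-8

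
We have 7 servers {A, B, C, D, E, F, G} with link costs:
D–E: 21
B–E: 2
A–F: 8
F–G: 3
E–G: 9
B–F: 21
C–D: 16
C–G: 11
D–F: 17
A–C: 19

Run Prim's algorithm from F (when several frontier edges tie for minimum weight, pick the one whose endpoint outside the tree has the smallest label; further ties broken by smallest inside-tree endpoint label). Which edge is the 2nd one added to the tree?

Prim, starting at F.
Step 1: cheapest edge leaving the tree is F–G (3); add G.
Step 2: cheapest edge leaving the tree is A–F (8); add A.
Step 3: cheapest edge leaving the tree is E–G (9); add E.
Step 4: cheapest edge leaving the tree is B–E (2); add B.
Step 5: cheapest edge leaving the tree is C–G (11); add C.
Step 6: cheapest edge leaving the tree is C–D (16); add D.
The 2nd edge added is A–F.

A-F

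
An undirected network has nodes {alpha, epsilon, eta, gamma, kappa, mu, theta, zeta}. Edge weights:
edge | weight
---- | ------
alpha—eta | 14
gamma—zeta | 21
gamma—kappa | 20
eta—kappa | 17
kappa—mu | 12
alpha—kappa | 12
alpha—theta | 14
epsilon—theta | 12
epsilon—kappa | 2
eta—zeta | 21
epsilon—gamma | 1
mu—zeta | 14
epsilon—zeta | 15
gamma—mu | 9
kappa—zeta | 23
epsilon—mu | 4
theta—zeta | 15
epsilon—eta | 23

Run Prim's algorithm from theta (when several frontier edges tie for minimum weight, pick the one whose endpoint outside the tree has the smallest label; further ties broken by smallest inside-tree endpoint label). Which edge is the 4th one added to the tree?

epsilon-mu

Prim, starting at theta.
Step 1: cheapest edge leaving the tree is epsilon—theta (12); add epsilon.
Step 2: cheapest edge leaving the tree is epsilon—gamma (1); add gamma.
Step 3: cheapest edge leaving the tree is epsilon—kappa (2); add kappa.
Step 4: cheapest edge leaving the tree is epsilon—mu (4); add mu.
Step 5: cheapest edge leaving the tree is alpha—kappa (12); add alpha.
Step 6: cheapest edge leaving the tree is alpha—eta (14); add eta.
Step 7: cheapest edge leaving the tree is mu—zeta (14); add zeta.
The 4th edge added is epsilon—mu.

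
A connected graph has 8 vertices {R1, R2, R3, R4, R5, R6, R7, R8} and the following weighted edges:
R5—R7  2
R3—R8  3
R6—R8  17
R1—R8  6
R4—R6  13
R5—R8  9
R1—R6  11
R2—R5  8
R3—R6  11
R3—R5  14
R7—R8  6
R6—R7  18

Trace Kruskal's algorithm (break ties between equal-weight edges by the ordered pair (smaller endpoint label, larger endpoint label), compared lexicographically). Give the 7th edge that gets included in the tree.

R4-R6

Kruskal's algorithm — process edges by increasing weight (ties by edge label):
R5—R7 (2): add — endpoints in different components.
R3—R8 (3): add — endpoints in different components.
R1—R8 (6): add — endpoints in different components.
R7—R8 (6): add — endpoints in different components.
R2—R5 (8): add — endpoints in different components.
R5—R8 (9): skip — R5 and R8 already connected.
R1—R6 (11): add — endpoints in different components.
R3—R6 (11): skip — R6 and R3 already connected.
R4—R6 (13): add — endpoints in different components.
The 7th edge added is R4—R6.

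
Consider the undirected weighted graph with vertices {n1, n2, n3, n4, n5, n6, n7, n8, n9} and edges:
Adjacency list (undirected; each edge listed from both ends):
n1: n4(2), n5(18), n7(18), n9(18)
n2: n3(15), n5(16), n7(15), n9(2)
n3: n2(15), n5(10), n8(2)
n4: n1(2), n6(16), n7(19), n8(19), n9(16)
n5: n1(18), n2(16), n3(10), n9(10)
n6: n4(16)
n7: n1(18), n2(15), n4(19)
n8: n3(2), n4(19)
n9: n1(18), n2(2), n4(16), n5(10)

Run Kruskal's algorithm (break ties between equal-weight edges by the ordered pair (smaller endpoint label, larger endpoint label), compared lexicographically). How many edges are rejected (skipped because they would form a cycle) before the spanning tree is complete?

Kruskal's algorithm — process edges by increasing weight (ties by edge label):
n1—n4 (2): add — endpoints in different components.
n2—n9 (2): add — endpoints in different components.
n3—n8 (2): add — endpoints in different components.
n3—n5 (10): add — endpoints in different components.
n5—n9 (10): add — endpoints in different components.
n2—n3 (15): skip — n3 and n2 already connected.
n2—n7 (15): add — endpoints in different components.
n2—n5 (16): skip — n5 and n2 already connected.
n4—n6 (16): add — endpoints in different components.
n4—n9 (16): add — endpoints in different components.
Edges rejected before the tree was complete: 2.

2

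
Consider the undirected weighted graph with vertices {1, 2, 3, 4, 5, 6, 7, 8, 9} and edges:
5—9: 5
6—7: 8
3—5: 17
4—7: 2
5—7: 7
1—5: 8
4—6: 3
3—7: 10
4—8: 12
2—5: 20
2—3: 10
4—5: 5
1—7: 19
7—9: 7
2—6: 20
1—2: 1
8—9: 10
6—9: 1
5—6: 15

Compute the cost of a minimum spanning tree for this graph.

40

Kruskal: consider edges lightest-first.
1—2 (1): add — endpoints in different components.
6—9 (1): add — endpoints in different components.
4—7 (2): add — endpoints in different components.
4—6 (3): add — endpoints in different components.
4—5 (5): add — endpoints in different components.
5—9 (5): skip — 5 and 9 already connected.
5—7 (7): skip — 5 and 7 already connected.
7—9 (7): skip — 7 and 9 already connected.
1—5 (8): add — endpoints in different components.
6—7 (8): skip — 6 and 7 already connected.
2—3 (10): add — endpoints in different components.
3—7 (10): skip — 3 and 7 already connected.
8—9 (10): add — endpoints in different components.
MST edges: 1—2, 6—9, 4—7, 4—6, 4—5, 1—5, 2—3, 8—9; total weight 1+1+2+3+5+8+10+10 = 40.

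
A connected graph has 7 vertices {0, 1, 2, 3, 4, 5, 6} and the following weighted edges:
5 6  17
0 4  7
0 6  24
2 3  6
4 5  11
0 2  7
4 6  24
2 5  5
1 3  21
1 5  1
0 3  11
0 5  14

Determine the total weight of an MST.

Prim's algorithm from 1:
Step 1: frontier [1 5 1, 1 3 21] → take 1 5 (1); add 5.
Step 2: frontier [1 3 21, 2 5 5, 4 5 11, 0 5 14, 5 6 17] → take 2 5 (5); add 2.
Step 3: frontier [1 3 21, 2 3 6, 0 2 7, 4 5 11, 0 5 14, 5 6 17] → take 2 3 (6); add 3.
Step 4: frontier [0 2 7, 0 3 11, 4 5 11, 0 5 14, 5 6 17] → take 0 2 (7); add 0.
Step 5: frontier [0 4 7, 0 6 24, 4 5 11, 5 6 17] → take 0 4 (7); add 4.
Step 6: frontier [0 6 24, 4 6 24, 5 6 17] → take 5 6 (17); add 6.
MST edges: 1 5, 2 5, 2 3, 0 2, 0 4, 5 6; total weight 1+5+6+7+7+17 = 43.

43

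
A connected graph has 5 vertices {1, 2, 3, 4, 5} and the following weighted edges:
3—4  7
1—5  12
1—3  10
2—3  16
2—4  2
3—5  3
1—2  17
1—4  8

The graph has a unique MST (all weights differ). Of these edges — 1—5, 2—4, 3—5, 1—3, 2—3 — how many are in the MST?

2

Sort edges by weight, then run Kruskal:
2—4 (2): add — endpoints in different components.
3—5 (3): add — endpoints in different components.
3—4 (7): add — endpoints in different components.
1—4 (8): add — endpoints in different components.
MST edge set: {2—4, 3—5, 3—4, 1—4}.
Of the listed edges, {2—4, 3—5} are in the MST → 2.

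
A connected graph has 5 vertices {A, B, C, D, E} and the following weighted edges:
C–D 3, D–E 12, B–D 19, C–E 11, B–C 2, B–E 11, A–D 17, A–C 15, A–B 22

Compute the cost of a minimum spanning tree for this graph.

31

Grow the tree from B using Prim:
Step 1: cheapest edge leaving the tree is B–C (2); add C.
Step 2: cheapest edge leaving the tree is C–D (3); add D.
Step 3: cheapest edge leaving the tree is B–E (11); add E.
Step 4: cheapest edge leaving the tree is A–C (15); add A.
MST edges: B–C, C–D, B–E, A–C; total weight 2+3+11+15 = 31.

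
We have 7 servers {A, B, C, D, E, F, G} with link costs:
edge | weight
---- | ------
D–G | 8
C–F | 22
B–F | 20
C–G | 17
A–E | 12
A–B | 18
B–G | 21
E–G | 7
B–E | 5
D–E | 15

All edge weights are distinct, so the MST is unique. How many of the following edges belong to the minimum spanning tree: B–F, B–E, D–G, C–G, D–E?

4

Kruskal: consider edges lightest-first.
B–E (5): add — endpoints in different components.
E–G (7): add — endpoints in different components.
D–G (8): add — endpoints in different components.
A–E (12): add — endpoints in different components.
D–E (15): skip — D and E already connected.
C–G (17): add — endpoints in different components.
A–B (18): skip — A and B already connected.
B–F (20): add — endpoints in different components.
MST edge set: {B–E, E–G, D–G, A–E, C–G, B–F}.
Of the listed edges, {B–F, B–E, D–G, C–G} are in the MST → 4.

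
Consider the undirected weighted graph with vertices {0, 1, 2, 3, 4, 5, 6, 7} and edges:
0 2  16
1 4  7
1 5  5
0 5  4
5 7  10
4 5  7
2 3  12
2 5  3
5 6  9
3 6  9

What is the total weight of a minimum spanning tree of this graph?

Kruskal: consider edges lightest-first.
2 5 (3): add — endpoints in different components.
0 5 (4): add — endpoints in different components.
1 5 (5): add — endpoints in different components.
1 4 (7): add — endpoints in different components.
4 5 (7): skip — 4 and 5 already connected.
3 6 (9): add — endpoints in different components.
5 6 (9): add — endpoints in different components.
5 7 (10): add — endpoints in different components.
MST edges: 2 5, 0 5, 1 5, 1 4, 3 6, 5 6, 5 7; total weight 3+4+5+7+9+9+10 = 47.

47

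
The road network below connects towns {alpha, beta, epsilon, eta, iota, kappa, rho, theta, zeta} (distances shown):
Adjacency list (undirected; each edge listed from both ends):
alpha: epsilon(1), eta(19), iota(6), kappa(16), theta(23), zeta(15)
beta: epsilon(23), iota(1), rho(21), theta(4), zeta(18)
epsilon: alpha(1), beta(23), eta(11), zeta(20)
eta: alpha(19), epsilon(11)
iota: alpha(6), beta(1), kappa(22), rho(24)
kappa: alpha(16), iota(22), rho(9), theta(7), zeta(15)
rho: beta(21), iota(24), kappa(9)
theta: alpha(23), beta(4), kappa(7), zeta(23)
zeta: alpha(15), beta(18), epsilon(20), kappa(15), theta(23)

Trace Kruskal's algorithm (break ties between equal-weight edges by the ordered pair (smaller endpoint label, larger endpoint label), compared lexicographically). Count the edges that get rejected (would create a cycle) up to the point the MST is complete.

Kruskal's algorithm — process edges by increasing weight (ties by edge label):
alpha—epsilon (1): add — endpoints in different components.
beta—iota (1): add — endpoints in different components.
beta—theta (4): add — endpoints in different components.
alpha—iota (6): add — endpoints in different components.
kappa—theta (7): add — endpoints in different components.
kappa—rho (9): add — endpoints in different components.
epsilon—eta (11): add — endpoints in different components.
alpha—zeta (15): add — endpoints in different components.
Edges rejected before the tree was complete: 0.

0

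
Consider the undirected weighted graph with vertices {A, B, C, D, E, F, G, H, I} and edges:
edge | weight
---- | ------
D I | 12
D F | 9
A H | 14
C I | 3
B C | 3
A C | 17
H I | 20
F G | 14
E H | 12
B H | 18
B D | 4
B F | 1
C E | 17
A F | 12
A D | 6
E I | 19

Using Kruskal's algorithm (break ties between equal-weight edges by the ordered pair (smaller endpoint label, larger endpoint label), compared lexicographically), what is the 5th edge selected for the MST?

Kruskal's algorithm — process edges by increasing weight (ties by edge label):
B F (1): add — endpoints in different components.
B C (3): add — endpoints in different components.
C I (3): add — endpoints in different components.
B D (4): add — endpoints in different components.
A D (6): add — endpoints in different components.
D F (9): skip — D and F already connected.
A F (12): skip — A and F already connected.
D I (12): skip — D and I already connected.
E H (12): add — endpoints in different components.
A H (14): add — endpoints in different components.
F G (14): add — endpoints in different components.
The 5th edge added is A D.

A-D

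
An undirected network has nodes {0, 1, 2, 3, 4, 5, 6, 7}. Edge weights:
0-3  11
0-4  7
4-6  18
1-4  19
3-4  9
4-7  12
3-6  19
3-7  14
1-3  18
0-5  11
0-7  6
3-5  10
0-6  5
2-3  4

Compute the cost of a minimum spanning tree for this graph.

59

Prim's algorithm from 4:
Step 1: frontier [0-4 7, 3-4 9, 4-7 12, 4-6 18, 1-4 19] → take 0-4 (7); add 0.
Step 2: frontier [0-6 5, 0-7 6, 0-3 11, 0-5 11, 3-4 9, 4-7 12, 4-6 18, 1-4 19] → take 0-6 (5); add 6.
Step 3: frontier [0-7 6, 0-3 11, 0-5 11, 3-4 9, 4-7 12, 1-4 19, 3-6 19] → take 0-7 (6); add 7.
Step 4: frontier [0-3 11, 0-5 11, 3-4 9, 1-4 19, 3-6 19, 3-7 14] → take 3-4 (9); add 3.
Step 5: frontier [0-5 11, 2-3 4, 3-5 10, 1-3 18, 1-4 19] → take 2-3 (4); add 2.
Step 6: frontier [0-5 11, 3-5 10, 1-3 18, 1-4 19] → take 3-5 (10); add 5.
Step 7: frontier [1-3 18, 1-4 19] → take 1-3 (18); add 1.
MST edges: 0-4, 0-6, 0-7, 3-4, 2-3, 3-5, 1-3; total weight 7+5+6+9+4+10+18 = 59.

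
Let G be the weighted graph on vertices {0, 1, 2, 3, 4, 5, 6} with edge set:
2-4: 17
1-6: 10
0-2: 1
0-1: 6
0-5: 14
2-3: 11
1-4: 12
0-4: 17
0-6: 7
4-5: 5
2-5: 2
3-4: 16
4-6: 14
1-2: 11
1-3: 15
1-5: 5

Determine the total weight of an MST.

Grow the tree from 5 using Prim:
Step 1: cheapest edge leaving the tree is 2-5 (2); add 2.
Step 2: cheapest edge leaving the tree is 0-2 (1); add 0.
Step 3: cheapest edge leaving the tree is 1-5 (5); add 1.
Step 4: cheapest edge leaving the tree is 4-5 (5); add 4.
Step 5: cheapest edge leaving the tree is 0-6 (7); add 6.
Step 6: cheapest edge leaving the tree is 2-3 (11); add 3.
MST edges: 2-5, 0-2, 1-5, 4-5, 0-6, 2-3; total weight 2+1+5+5+7+11 = 31.

31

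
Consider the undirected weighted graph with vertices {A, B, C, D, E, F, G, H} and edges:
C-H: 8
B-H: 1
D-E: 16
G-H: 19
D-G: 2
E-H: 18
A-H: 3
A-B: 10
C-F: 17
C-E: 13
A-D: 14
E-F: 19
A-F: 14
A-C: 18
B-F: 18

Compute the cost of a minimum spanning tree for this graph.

Kruskal's algorithm — process edges by increasing weight (ties by edge label):
B-H (1): add — endpoints in different components.
D-G (2): add — endpoints in different components.
A-H (3): add — endpoints in different components.
C-H (8): add — endpoints in different components.
A-B (10): skip — A and B already connected.
C-E (13): add — endpoints in different components.
A-D (14): add — endpoints in different components.
A-F (14): add — endpoints in different components.
MST edges: B-H, D-G, A-H, C-H, C-E, A-D, A-F; total weight 1+2+3+8+13+14+14 = 55.

55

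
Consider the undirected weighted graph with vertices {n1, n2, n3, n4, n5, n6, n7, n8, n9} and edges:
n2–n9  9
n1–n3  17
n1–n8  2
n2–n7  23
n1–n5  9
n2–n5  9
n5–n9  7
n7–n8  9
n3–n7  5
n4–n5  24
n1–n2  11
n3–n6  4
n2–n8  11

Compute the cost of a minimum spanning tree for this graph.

69

Kruskal: consider edges lightest-first.
n1–n8 (2): add — endpoints in different components.
n3–n6 (4): add — endpoints in different components.
n3–n7 (5): add — endpoints in different components.
n5–n9 (7): add — endpoints in different components.
n1–n5 (9): add — endpoints in different components.
n2–n5 (9): add — endpoints in different components.
n2–n9 (9): skip — n2 and n9 already connected.
n7–n8 (9): add — endpoints in different components.
n1–n2 (11): skip — n2 and n1 already connected.
n2–n8 (11): skip — n2 and n8 already connected.
n1–n3 (17): skip — n3 and n1 already connected.
n2–n7 (23): skip — n2 and n7 already connected.
n4–n5 (24): add — endpoints in different components.
MST edges: n1–n8, n3–n6, n3–n7, n5–n9, n1–n5, n2–n5, n7–n8, n4–n5; total weight 2+4+5+7+9+9+9+24 = 69.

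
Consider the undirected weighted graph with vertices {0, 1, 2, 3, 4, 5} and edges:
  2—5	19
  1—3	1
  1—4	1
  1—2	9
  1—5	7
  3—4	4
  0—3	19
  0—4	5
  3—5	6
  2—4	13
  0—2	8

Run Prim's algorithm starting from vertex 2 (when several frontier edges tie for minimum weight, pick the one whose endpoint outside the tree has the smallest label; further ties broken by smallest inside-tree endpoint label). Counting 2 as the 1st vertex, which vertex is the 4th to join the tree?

Prim, starting at 2.
Step 1: frontier [0—2 8, 1—2 9, 2—4 13, 2—5 19] → take 0—2 (8); add 0.
Step 2: frontier [0—4 5, 0—3 19, 1—2 9, 2—4 13, 2—5 19] → take 0—4 (5); add 4.
Step 3: frontier [0—3 19, 1—2 9, 2—5 19, 1—4 1, 3—4 4] → take 1—4 (1); add 1.
Step 4: frontier [0—3 19, 1—3 1, 1—5 7, 2—5 19, 3—4 4] → take 1—3 (1); add 3.
Step 5: frontier [1—5 7, 2—5 19, 3—5 6] → take 3—5 (6); add 5.
Vertex order: 2, 0, 4, 1, 3, 5. The 4th vertex is 1.

1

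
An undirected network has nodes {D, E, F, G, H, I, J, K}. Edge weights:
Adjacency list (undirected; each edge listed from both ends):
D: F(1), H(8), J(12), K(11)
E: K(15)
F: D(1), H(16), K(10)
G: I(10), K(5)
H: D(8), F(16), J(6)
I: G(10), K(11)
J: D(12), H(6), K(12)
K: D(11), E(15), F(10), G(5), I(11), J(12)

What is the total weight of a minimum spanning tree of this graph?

Kruskal's algorithm — process edges by increasing weight (ties by edge label):
D–F (1): add — endpoints in different components.
G–K (5): add — endpoints in different components.
H–J (6): add — endpoints in different components.
D–H (8): add — endpoints in different components.
F–K (10): add — endpoints in different components.
G–I (10): add — endpoints in different components.
D–K (11): skip — D and K already connected.
I–K (11): skip — I and K already connected.
D–J (12): skip — D and J already connected.
J–K (12): skip — J and K already connected.
E–K (15): add — endpoints in different components.
MST edges: D–F, G–K, H–J, D–H, F–K, G–I, E–K; total weight 1+5+6+8+10+10+15 = 55.

55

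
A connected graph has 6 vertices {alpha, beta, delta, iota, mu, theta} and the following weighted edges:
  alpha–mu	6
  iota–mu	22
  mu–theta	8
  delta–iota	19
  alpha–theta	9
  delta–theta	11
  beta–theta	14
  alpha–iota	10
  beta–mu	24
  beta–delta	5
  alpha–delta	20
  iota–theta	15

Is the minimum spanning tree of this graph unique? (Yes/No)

Yes

Kruskal: consider edges lightest-first.
beta–delta (5): add — endpoints in different components.
alpha–mu (6): add — endpoints in different components.
mu–theta (8): add — endpoints in different components.
alpha–theta (9): skip — theta and alpha already connected.
alpha–iota (10): add — endpoints in different components.
delta–theta (11): add — endpoints in different components.
Every non-tree edge has weight strictly greater than the heaviest edge on the tree path between its endpoints, so the MST is unique.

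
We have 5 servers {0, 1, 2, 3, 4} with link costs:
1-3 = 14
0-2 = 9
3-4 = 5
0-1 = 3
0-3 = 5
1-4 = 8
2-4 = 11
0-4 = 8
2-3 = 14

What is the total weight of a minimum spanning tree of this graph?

22

Prim, starting at 1.
Step 1: cheapest edge leaving the tree is 0-1 (3); add 0.
Step 2: cheapest edge leaving the tree is 0-3 (5); add 3.
Step 3: cheapest edge leaving the tree is 3-4 (5); add 4.
Step 4: cheapest edge leaving the tree is 0-2 (9); add 2.
MST edges: 0-1, 0-3, 3-4, 0-2; total weight 3+5+5+9 = 22.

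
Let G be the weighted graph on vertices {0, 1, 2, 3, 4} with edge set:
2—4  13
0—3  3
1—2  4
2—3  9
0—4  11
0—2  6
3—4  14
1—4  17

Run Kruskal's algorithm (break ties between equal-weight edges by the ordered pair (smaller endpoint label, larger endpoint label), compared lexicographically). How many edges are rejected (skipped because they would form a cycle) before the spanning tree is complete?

Kruskal's algorithm — process edges by increasing weight (ties by edge label):
0—3 (3): add. Components now {0,3} {1} {2} {4}
1—2 (4): add. Components now {0,3} {1,2} {4}
0—2 (6): add. Components now {0,1,2,3} {4}
2—3 (9): skip — 2 and 3 already connected.
0—4 (11): add. Components now {0,1,2,3,4}
Edges rejected before the tree was complete: 1.

1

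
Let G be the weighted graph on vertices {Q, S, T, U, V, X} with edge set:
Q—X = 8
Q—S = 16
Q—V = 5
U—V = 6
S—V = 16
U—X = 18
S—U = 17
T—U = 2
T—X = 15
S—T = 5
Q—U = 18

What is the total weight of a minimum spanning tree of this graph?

Sort edges by weight, then run Kruskal:
T—U (2): add — endpoints in different components.
Q—V (5): add — endpoints in different components.
S—T (5): add — endpoints in different components.
U—V (6): add — endpoints in different components.
Q—X (8): add — endpoints in different components.
MST edges: T—U, Q—V, S—T, U—V, Q—X; total weight 2+5+5+6+8 = 26.

26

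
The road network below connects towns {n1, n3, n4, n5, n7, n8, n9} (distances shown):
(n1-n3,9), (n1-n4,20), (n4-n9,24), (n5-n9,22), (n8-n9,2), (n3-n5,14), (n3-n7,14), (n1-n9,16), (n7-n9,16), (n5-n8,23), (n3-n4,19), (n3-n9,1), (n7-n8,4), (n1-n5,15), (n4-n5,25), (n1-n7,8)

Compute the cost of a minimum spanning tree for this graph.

Prim's algorithm from n8:
Step 1: cheapest edge leaving the tree is n8-n9 (2); add n9.
Step 2: cheapest edge leaving the tree is n3-n9 (1); add n3.
Step 3: cheapest edge leaving the tree is n7-n8 (4); add n7.
Step 4: cheapest edge leaving the tree is n1-n7 (8); add n1.
Step 5: cheapest edge leaving the tree is n3-n5 (14); add n5.
Step 6: cheapest edge leaving the tree is n3-n4 (19); add n4.
MST edges: n8-n9, n3-n9, n7-n8, n1-n7, n3-n5, n3-n4; total weight 2+1+4+8+14+19 = 48.

48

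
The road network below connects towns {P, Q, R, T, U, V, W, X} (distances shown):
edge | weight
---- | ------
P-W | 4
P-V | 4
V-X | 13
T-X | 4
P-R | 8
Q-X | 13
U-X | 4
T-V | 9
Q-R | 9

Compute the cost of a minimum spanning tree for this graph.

Prim, starting at X.
Step 1: cheapest edge leaving the tree is T-X (4); add T.
Step 2: cheapest edge leaving the tree is U-X (4); add U.
Step 3: cheapest edge leaving the tree is T-V (9); add V.
Step 4: cheapest edge leaving the tree is P-V (4); add P.
Step 5: cheapest edge leaving the tree is P-W (4); add W.
Step 6: cheapest edge leaving the tree is P-R (8); add R.
Step 7: cheapest edge leaving the tree is Q-R (9); add Q.
MST edges: T-X, U-X, T-V, P-V, P-W, P-R, Q-R; total weight 4+4+9+4+4+8+9 = 42.

42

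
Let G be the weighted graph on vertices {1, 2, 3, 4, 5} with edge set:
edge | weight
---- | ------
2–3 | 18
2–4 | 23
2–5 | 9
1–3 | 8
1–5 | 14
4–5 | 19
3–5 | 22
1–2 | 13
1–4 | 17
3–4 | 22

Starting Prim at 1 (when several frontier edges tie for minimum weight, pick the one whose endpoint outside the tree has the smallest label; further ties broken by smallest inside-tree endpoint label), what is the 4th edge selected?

1-4

Prim, starting at 1.
Step 1: cheapest edge leaving the tree is 1–3 (8); add 3.
Step 2: cheapest edge leaving the tree is 1–2 (13); add 2.
Step 3: cheapest edge leaving the tree is 2–5 (9); add 5.
Step 4: cheapest edge leaving the tree is 1–4 (17); add 4.
The 4th edge added is 1–4.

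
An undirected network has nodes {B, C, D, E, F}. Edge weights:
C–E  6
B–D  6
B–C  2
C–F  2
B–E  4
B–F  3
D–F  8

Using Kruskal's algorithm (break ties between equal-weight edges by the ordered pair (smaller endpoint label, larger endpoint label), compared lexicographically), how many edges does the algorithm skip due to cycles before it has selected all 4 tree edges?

Sort edges by weight, then run Kruskal:
B–C (2): add. Components now {B,C} {D} {E} {F}
C–F (2): add. Components now {B,C,F} {D} {E}
B–F (3): skip — B and F already connected.
B–E (4): add. Components now {B,C,E,F} {D}
B–D (6): add. Components now {B,C,D,E,F}
Edges rejected before the tree was complete: 1.

1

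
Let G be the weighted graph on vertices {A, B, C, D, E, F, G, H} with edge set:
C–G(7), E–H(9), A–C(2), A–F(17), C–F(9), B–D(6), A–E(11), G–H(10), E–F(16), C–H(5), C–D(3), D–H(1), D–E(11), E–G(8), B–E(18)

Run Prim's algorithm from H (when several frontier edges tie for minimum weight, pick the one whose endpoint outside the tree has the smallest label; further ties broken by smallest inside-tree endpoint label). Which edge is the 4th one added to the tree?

Prim, starting at H.
Step 1: cheapest edge leaving the tree is D–H (1); add D.
Step 2: cheapest edge leaving the tree is C–D (3); add C.
Step 3: cheapest edge leaving the tree is A–C (2); add A.
Step 4: cheapest edge leaving the tree is B–D (6); add B.
Step 5: cheapest edge leaving the tree is C–G (7); add G.
Step 6: cheapest edge leaving the tree is E–G (8); add E.
Step 7: cheapest edge leaving the tree is C–F (9); add F.
The 4th edge added is B–D.

B-D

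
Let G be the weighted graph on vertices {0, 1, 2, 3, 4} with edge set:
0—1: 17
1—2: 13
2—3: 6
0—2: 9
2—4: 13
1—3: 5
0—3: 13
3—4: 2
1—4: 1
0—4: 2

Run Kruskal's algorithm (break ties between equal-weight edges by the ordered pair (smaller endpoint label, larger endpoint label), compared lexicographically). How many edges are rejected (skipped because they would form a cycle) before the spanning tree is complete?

1

Kruskal's algorithm — process edges by increasing weight (ties by edge label):
1—4 (1): add. Components now {0} {1,4} {2} {3}
0—4 (2): add. Components now {0,1,4} {2} {3}
3—4 (2): add. Components now {0,1,3,4} {2}
1—3 (5): skip — 1 and 3 already connected.
2—3 (6): add. Components now {0,1,2,3,4}
Edges rejected before the tree was complete: 1.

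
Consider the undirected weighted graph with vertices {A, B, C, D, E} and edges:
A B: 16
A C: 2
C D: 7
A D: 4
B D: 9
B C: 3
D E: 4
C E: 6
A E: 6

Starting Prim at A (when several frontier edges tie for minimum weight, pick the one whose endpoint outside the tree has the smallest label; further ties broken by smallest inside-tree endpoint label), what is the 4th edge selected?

Grow the tree from A using Prim:
Step 1: frontier [A C 2, A D 4, A E 6, A B 16] → take A C (2); add C.
Step 2: frontier [A D 4, A E 6, A B 16, B C 3, C E 6, C D 7] → take B C (3); add B.
Step 3: frontier [A D 4, A E 6, B D 9, C E 6, C D 7] → take A D (4); add D.
Step 4: frontier [A E 6, C E 6, D E 4] → take D E (4); add E.
The 4th edge added is D E.

D-E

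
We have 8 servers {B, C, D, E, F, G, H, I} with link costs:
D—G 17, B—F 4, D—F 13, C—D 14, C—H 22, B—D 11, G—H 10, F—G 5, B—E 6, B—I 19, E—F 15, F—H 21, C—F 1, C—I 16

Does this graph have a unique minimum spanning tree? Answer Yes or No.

Yes

Kruskal's algorithm — process edges by increasing weight (ties by edge label):
C—F (1): add — endpoints in different components.
B—F (4): add — endpoints in different components.
F—G (5): add — endpoints in different components.
B—E (6): add — endpoints in different components.
G—H (10): add — endpoints in different components.
B—D (11): add — endpoints in different components.
D—F (13): skip — D and F already connected.
C—D (14): skip — C and D already connected.
E—F (15): skip — E and F already connected.
C—I (16): add — endpoints in different components.
Every non-tree edge has weight strictly greater than the heaviest edge on the tree path between its endpoints, so the MST is unique.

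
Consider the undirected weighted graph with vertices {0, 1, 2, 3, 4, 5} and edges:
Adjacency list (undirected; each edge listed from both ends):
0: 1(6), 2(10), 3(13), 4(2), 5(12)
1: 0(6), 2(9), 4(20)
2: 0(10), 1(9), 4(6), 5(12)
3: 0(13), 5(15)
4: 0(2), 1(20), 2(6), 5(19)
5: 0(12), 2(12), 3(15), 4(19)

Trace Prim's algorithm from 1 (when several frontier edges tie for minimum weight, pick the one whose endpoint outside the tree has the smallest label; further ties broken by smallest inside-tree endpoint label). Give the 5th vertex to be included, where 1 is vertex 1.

Grow the tree from 1 using Prim:
Step 1: cheapest edge leaving the tree is 0—1 (6); add 0.
Step 2: cheapest edge leaving the tree is 0—4 (2); add 4.
Step 3: cheapest edge leaving the tree is 2—4 (6); add 2.
Step 4: cheapest edge leaving the tree is 0—5 (12); add 5.
Step 5: cheapest edge leaving the tree is 0—3 (13); add 3.
Vertex order: 1, 0, 4, 2, 5, 3. The 5th vertex is 5.

5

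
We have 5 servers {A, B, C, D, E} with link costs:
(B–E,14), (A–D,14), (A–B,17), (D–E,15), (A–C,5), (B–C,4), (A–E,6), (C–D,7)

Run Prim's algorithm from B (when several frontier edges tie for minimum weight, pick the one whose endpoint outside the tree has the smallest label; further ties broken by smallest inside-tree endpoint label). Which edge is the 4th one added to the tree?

C-D

Prim's algorithm from B:
Step 1: cheapest edge leaving the tree is B–C (4); add C.
Step 2: cheapest edge leaving the tree is A–C (5); add A.
Step 3: cheapest edge leaving the tree is A–E (6); add E.
Step 4: cheapest edge leaving the tree is C–D (7); add D.
The 4th edge added is C–D.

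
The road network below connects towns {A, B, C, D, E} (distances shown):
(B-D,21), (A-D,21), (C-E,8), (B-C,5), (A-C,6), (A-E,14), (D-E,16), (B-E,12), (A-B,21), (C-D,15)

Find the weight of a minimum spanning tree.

Prim's algorithm from B:
Step 1: frontier [B-C 5, B-E 12, A-B 21, B-D 21] → take B-C (5); add C.
Step 2: frontier [B-E 12, A-B 21, B-D 21, A-C 6, C-E 8, C-D 15] → take A-C (6); add A.
Step 3: frontier [A-E 14, A-D 21, B-E 12, B-D 21, C-E 8, C-D 15] → take C-E (8); add E.
Step 4: frontier [A-D 21, B-D 21, C-D 15, D-E 16] → take C-D (15); add D.
MST edges: B-C, A-C, C-E, C-D; total weight 5+6+8+15 = 34.

34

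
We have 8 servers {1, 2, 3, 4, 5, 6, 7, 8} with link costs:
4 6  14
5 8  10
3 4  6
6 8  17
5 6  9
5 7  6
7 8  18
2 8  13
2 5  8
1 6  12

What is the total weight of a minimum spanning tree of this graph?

65

Prim's algorithm from 1:
Step 1: frontier [1 6 12] → take 1 6 (12); add 6.
Step 2: frontier [5 6 9, 4 6 14, 6 8 17] → take 5 6 (9); add 5.
Step 3: frontier [5 7 6, 2 5 8, 5 8 10, 4 6 14, 6 8 17] → take 5 7 (6); add 7.
Step 4: frontier [2 5 8, 5 8 10, 4 6 14, 6 8 17, 7 8 18] → take 2 5 (8); add 2.
Step 5: frontier [2 8 13, 5 8 10, 4 6 14, 6 8 17, 7 8 18] → take 5 8 (10); add 8.
Step 6: frontier [4 6 14] → take 4 6 (14); add 4.
Step 7: frontier [3 4 6] → take 3 4 (6); add 3.
MST edges: 1 6, 5 6, 5 7, 2 5, 5 8, 4 6, 3 4; total weight 12+9+6+8+10+14+6 = 65.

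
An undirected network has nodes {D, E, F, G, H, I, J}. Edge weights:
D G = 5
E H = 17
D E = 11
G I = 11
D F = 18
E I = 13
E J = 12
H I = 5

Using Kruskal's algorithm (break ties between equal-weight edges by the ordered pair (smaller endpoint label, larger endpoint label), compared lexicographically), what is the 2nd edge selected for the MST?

Kruskal: consider edges lightest-first.
D G (5): add. Components now {D,G} {E} {F} {H} {I} {J}
H I (5): add. Components now {D,G} {E} {F} {H,I} {J}
D E (11): add. Components now {D,E,G} {F} {H,I} {J}
G I (11): add. Components now {D,E,G,H,I} {F} {J}
E J (12): add. Components now {D,E,G,H,I,J} {F}
E I (13): skip — E and I already connected.
E H (17): skip — E and H already connected.
D F (18): add. Components now {D,E,F,G,H,I,J}
The 2nd edge added is H I.

H-I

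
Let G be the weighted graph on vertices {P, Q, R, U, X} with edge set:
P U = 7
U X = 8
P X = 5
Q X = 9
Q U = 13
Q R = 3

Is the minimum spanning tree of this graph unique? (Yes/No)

Kruskal: consider edges lightest-first.
Q R (3): add. Components now {Q,R} {P} {X} {U}
P X (5): add. Components now {Q,R} {P,X} {U}
P U (7): add. Components now {Q,R} {P,U,X}
U X (8): skip — X and U already connected.
Q X (9): add. Components now {P,Q,R,U,X}
Every non-tree edge has weight strictly greater than the heaviest edge on the tree path between its endpoints, so the MST is unique.

Yes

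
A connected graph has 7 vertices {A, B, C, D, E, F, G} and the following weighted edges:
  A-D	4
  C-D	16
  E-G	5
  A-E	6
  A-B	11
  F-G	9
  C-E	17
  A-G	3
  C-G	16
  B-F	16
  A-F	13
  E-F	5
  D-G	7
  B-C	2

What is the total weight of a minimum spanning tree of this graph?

Grow the tree from C using Prim:
Step 1: cheapest edge leaving the tree is B-C (2); add B.
Step 2: cheapest edge leaving the tree is A-B (11); add A.
Step 3: cheapest edge leaving the tree is A-G (3); add G.
Step 4: cheapest edge leaving the tree is A-D (4); add D.
Step 5: cheapest edge leaving the tree is E-G (5); add E.
Step 6: cheapest edge leaving the tree is E-F (5); add F.
MST edges: B-C, A-B, A-G, A-D, E-G, E-F; total weight 2+11+3+4+5+5 = 30.

30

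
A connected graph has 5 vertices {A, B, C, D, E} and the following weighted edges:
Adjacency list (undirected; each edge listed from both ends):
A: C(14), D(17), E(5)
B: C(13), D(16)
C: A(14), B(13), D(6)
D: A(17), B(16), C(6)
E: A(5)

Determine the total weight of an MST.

38

Grow the tree from A using Prim:
Step 1: frontier [A-E 5, A-C 14, A-D 17] → take A-E (5); add E.
Step 2: frontier [A-C 14, A-D 17] → take A-C (14); add C.
Step 3: frontier [A-D 17, C-D 6, B-C 13] → take C-D (6); add D.
Step 4: frontier [B-C 13, B-D 16] → take B-C (13); add B.
MST edges: A-E, A-C, C-D, B-C; total weight 5+14+6+13 = 38.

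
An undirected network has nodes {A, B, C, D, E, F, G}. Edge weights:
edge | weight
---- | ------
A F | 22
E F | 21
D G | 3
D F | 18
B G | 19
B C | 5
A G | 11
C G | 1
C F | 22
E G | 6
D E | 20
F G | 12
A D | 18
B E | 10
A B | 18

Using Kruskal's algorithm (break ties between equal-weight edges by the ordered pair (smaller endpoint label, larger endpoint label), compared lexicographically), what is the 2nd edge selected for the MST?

D-G

Kruskal's algorithm — process edges by increasing weight (ties by edge label):
C G (1): add — endpoints in different components.
D G (3): add — endpoints in different components.
B C (5): add — endpoints in different components.
E G (6): add — endpoints in different components.
B E (10): skip — B and E already connected.
A G (11): add — endpoints in different components.
F G (12): add — endpoints in different components.
The 2nd edge added is D G.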